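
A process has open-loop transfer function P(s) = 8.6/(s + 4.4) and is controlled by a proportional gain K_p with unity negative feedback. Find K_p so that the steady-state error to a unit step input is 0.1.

The loop is type 0, so e_ss(step) = 1/(1 + K_pos) with K_pos = K_p·P(0).
P(0) = 1.955. Require 1/(1 + K_p·1.955) = 0.1, so 1 + 1.955·K_p = 10.
K_p = (10 − 1)/1.955 = 4.6.

K_p = 4.6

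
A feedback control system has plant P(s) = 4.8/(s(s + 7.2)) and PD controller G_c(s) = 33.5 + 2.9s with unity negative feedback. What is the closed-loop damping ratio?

Forward path: (33.5 + 2.9s)·4.8/(s(s+7.2)). The closed-loop characteristic equation is s² + (7.2 + 4.8·2.9)s + 4.8·33.5 = 0.
That is s² + 21.12s + 160.8 = 0, so ω_n = 12.68 rad/s and ζ = 21.12/(2·12.68) = 0.8328.

ζ = 0.833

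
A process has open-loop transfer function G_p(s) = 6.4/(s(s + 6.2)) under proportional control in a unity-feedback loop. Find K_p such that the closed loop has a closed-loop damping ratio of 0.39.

K_p = 9.87

Closed-loop characteristic equation: s² + 6.2s + K_p·6.4 = 0.
So ω_n = √(6.4K_p) and 2ζω_n = 6.2, giving ζ = 6.2/(2√(6.4K_p)).
Setting ζ = 0.39: √(6.4K_p) = 6.2/(2·0.39) = 7.949, so K_p = 63.18/6.4 = 9.87.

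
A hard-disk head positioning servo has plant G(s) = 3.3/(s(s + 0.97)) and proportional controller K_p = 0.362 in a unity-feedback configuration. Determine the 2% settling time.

The closed-loop denominator s² + 0.97s + 1.195 gives ω_n = √1.195 = 1.093 and ζ = 0.97/(2ω_n) = 0.4437.
2% settling time T_s ≈ 4/(ζω_n) = 4/0.485 = 8.25 s.

T_s ≈ 8.25 s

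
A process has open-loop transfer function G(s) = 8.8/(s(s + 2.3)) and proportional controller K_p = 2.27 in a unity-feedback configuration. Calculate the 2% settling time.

T_s ≈ 3.48 s

From 1 + K_pG(s) = 0: s² + 2.3s + 19.98 = 0 ⇒ ω_n = 4.469, ζ = 0.2573.
2% settling time T_s ≈ 4/(ζω_n) = 4/1.15 = 3.48 s.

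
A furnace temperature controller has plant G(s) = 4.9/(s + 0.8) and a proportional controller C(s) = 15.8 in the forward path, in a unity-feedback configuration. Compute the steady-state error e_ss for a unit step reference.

The loop is type 0. Static position error constant K_pos = C(0)·G(0) = 15.8·6.125 = 96.78.
Steady-state error to a unit step: e_ss = 1/(1+K_pos) = 1/97.78 = 0.0102.

0.0102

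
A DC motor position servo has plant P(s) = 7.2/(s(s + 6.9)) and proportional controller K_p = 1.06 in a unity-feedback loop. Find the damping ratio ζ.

ζ = 1.25

With unity feedback the closed-loop characteristic equation is s² + 6.9s + 1.06·7.2 = s² + 6.9s + 7.632 = 0.
Matching s² + 2ζω_n s + ω_n²: ω_n = √7.632 = 2.763 rad/s and 2ζω_n = 6.9, so ζ = 6.9/(2·2.763) = 1.25.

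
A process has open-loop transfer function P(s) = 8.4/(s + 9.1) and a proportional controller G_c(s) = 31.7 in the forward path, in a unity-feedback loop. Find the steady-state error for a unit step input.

The loop is type 0. Static position error constant K_pos = G_c(0)·P(0) = 31.7·0.9231 = 29.26.
Steady-state error to a unit step: e_ss = 1/(1+K_pos) = 1/30.26 = 0.033.

0.033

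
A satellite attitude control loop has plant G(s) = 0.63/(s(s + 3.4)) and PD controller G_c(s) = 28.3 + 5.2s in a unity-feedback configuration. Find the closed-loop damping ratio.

ζ = 0.791

Forward path: (28.3 + 5.2s)·0.63/(s(s+3.4)). The closed-loop characteristic equation is s² + (3.4 + 0.63·5.2)s + 0.63·28.3 = 0.
That is s² + 6.676s + 17.83 = 0, so ω_n = 4.222 rad/s and ζ = 6.676/(2·4.222) = 0.7905.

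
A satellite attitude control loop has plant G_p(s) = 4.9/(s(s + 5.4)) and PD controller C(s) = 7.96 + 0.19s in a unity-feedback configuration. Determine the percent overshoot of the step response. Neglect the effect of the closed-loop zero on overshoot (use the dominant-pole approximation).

Forward path: (7.96 + 0.19s)·4.9/(s(s+5.4)). The closed-loop characteristic equation is s² + (5.4 + 4.9·0.19)s + 4.9·7.96 = 0.
That is s² + 6.331s + 39 = 0, so ω_n = 6.245 rad/s and ζ = 6.331/(2·6.245) = 0.5069.
%OS = 100·exp(−πζ/√(1−ζ²)) = 15.8%.

15.8%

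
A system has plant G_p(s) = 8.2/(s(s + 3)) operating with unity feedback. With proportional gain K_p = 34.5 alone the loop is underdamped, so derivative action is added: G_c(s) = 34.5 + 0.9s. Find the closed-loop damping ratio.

ζ = 0.309

Forward path: (34.5 + 0.9s)·8.2/(s(s+3)). The closed-loop characteristic equation is s² + (3 + 8.2·0.9)s + 8.2·34.5 = 0.
That is s² + 10.38s + 282.9 = 0, so ω_n = 16.82 rad/s and ζ = 10.38/(2·16.82) = 0.3086.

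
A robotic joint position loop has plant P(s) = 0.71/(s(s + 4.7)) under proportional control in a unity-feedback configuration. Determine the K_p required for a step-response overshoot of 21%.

From %OS = 100·exp(−πζ/√(1−ζ²)) = 21%, ζ = −ln(0.21)/√(π²+ln²(0.21)) = 0.4449.
Characteristic equation s² + 4.7s + 0.71K_p = 0 gives ζ = 4.7/(2√(0.71K_p)).
Setting ζ = 0.4449: √(0.71K_p) = 4.7/(2·0.4449) = 5.282, so K_p = 27.9/0.71 = 39.3.

K_p = 39.3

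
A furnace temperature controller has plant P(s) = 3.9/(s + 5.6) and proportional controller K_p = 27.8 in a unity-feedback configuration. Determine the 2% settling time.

T_s ≈ 0.0351 s

Closed-loop transfer function: T(s) = K_p·P(s)/(1 + K_p·P(s)) = 108.4/(s + 5.6 + 108.4) = 108.4/(s + 114).
Time constant τ = 1/114 = 0.00877 s, so the 2% settling time is about 4τ = 0.0351 s.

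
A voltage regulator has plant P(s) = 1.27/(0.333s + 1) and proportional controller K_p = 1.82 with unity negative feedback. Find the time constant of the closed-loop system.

τ = 0.101 s

Closed loop: T(s) = K_p·P/(1+K_p·P) = 2.311/(0.333s + 1 + 2.311), with pole at s = −(1 + 2.311)/0.333 = −9.944.
Closed-loop time constant τ = 1/9.944 = 0.101 s.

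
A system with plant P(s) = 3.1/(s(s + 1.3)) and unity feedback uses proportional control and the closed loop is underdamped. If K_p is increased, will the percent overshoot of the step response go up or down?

ζ = 1.3/(2√(3.1K_p)) decreases as K_p grows; lower damping means more overshoot.

increase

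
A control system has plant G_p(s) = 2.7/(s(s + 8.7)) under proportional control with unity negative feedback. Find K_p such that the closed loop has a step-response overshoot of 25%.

K_p = 43

From %OS = 100·exp(−πζ/√(1−ζ²)) = 25%, ζ = −ln(0.25)/√(π²+ln²(0.25)) = 0.4037.
Characteristic equation s² + 8.7s + 2.7K_p = 0 gives ζ = 8.7/(2√(2.7K_p)).
Setting ζ = 0.4037: √(2.7K_p) = 8.7/(2·0.4037) = 10.77, so K_p = 116.1/2.7 = 43.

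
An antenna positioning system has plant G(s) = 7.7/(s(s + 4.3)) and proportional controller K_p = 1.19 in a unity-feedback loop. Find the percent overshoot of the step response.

4.2%

The closed-loop denominator s² + 4.3s + 9.163 gives ω_n = √9.163 = 3.027 and ζ = 4.3/(2ω_n) = 0.7103.
%OS = 100·exp(−πζ/√(1−ζ²)) = 100·exp(−π·0.7103/√0.4955) = 4.2%.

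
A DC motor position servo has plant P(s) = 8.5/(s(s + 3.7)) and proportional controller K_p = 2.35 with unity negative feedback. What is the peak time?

T_p = 0.772 s

Closed-loop characteristic equation: s² + 3.7s + 19.98 = 0, so ω_n = 4.469 rad/s and ζ = 3.7/(2·4.469) = 0.4139.
Damped frequency ω_d = ω_n√(1−ζ²) = 4.068 rad/s, so peak time T_p = π/ω_d = 0.772 s.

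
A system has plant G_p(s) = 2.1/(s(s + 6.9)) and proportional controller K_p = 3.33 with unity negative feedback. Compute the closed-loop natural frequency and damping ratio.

1 + K_p·G_p(s) = 0 gives s² + 6.9s + 6.993 = 0.
Matching s² + 2ζω_n s + ω_n²: ω_n = √6.993 = 2.644 rad/s and 2ζω_n = 6.9, so ζ = 6.9/(2·2.644) = 1.3.

ω_n = 2.64 rad/s, ζ = 1.3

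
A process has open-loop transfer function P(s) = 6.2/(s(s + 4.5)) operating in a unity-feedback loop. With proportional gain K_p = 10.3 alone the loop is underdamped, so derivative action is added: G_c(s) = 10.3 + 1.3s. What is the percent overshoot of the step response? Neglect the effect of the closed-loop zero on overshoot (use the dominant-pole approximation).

1.85%

Forward path: (10.3 + 1.3s)·6.2/(s(s+4.5)). The closed-loop characteristic equation is s² + (4.5 + 6.2·1.3)s + 6.2·10.3 = 0.
That is s² + 12.56s + 63.86 = 0, so ω_n = 7.991 rad/s and ζ = 12.56/(2·7.991) = 0.7859.
%OS = 100·exp(−πζ/√(1−ζ²)) = 1.85%.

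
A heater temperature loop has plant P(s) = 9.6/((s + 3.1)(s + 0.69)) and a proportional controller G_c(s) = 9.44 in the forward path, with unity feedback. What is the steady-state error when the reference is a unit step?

0.0231

The loop is type 0. Static position error constant K_pos = G_c(0)·P(0) = 9.44·4.488 = 42.37.
Steady-state error to a unit step: e_ss = 1/(1+K_pos) = 1/43.37 = 0.0231.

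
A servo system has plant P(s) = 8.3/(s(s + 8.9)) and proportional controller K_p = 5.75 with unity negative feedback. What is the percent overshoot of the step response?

7.1%

Closed-loop characteristic equation: s² + 8.9s + 47.73 = 0, so ω_n = 6.908 rad/s and ζ = 8.9/(2·6.908) = 0.6442.
%OS = 100·exp(−πζ/√(1−ζ²)) = 100·exp(−π·0.6442/√0.5851) = 7.1%.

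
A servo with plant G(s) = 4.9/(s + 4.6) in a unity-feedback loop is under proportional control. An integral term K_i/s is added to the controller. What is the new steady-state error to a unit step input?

The integrator makes K_pos = lim_{s→0} C(s)G(s) infinite, so e_ss = 1/(1+K_pos) = 0.

0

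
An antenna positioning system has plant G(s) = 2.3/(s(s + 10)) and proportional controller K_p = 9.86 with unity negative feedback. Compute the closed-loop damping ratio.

ζ = 1.05

1 + K_p·G(s) = 0 gives s² + 10s + 22.68 = 0.
Matching s² + 2ζω_n s + ω_n²: ω_n = √22.68 = 4.762 rad/s and 2ζω_n = 10, so ζ = 10/(2·4.762) = 1.05.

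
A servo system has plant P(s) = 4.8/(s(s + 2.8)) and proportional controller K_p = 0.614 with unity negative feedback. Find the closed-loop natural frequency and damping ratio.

ω_n = 1.72 rad/s, ζ = 0.815

The closed-loop denominator is s(s+2.8) + 0.614·4.8 = s² + 2.8s + 2.947.
Matching s² + 2ζω_n s + ω_n²: ω_n = √2.947 = 1.717 rad/s and 2ζω_n = 2.8, so ζ = 2.8/(2·1.717) = 0.815.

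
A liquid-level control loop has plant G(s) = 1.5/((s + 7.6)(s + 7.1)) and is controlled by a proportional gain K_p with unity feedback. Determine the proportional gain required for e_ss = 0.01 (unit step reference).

The loop is type 0, so e_ss(step) = 1/(1 + K_pos) with K_pos = K_p·G(0).
G(0) = 0.0278. Require 1/(1 + K_p·0.0278) = 0.01, so 1 + 0.0278·K_p = 100.
K_p = (100 − 1)/0.0278 = 3560.

K_p = 3560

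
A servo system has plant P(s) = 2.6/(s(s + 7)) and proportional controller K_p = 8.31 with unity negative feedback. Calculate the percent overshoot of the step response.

2.75%

From 1 + K_pP(s) = 0: s² + 7s + 21.61 = 0 ⇒ ω_n = 4.648, ζ = 0.753.
%OS = 100·exp(−πζ/√(1−ζ²)) = 100·exp(−π·0.753/√0.433) = 2.75%.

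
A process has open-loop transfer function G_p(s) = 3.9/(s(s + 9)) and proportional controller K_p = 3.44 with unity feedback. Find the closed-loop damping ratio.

ζ = 1.23

The closed-loop denominator is s(s+9) + 3.44·3.9 = s² + 9s + 13.42.
So ω_n² = 13.42 ⇒ ω_n = 3.663 rad/s, and ζ = 9/(2ω_n) = 1.23.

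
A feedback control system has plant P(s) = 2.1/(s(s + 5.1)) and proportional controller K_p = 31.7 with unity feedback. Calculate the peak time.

T_p = 0.405 s

From 1 + K_pP(s) = 0: s² + 5.1s + 66.57 = 0 ⇒ ω_n = 8.159, ζ = 0.3125.
Damped frequency ω_d = ω_n√(1−ζ²) = 7.75 rad/s, so peak time T_p = π/ω_d = 0.405 s.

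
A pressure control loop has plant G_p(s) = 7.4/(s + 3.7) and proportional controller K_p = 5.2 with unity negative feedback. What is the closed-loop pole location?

Closed-loop transfer function: T(s) = K_p·G_p(s)/(1 + K_p·G_p(s)) = 38.48/(s + 3.7 + 38.48) = 38.48/(s + 42.18).
The closed-loop pole is at s = −42.18.

s = -42.18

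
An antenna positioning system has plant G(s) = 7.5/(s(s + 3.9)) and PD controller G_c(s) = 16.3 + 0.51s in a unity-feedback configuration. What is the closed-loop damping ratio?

Forward path: (16.3 + 0.51s)·7.5/(s(s+3.9)). The closed-loop characteristic equation is s² + (3.9 + 7.5·0.51)s + 7.5·16.3 = 0.
That is s² + 7.725s + 122.2 = 0, so ω_n = 11.06 rad/s and ζ = 7.725/(2·11.06) = 0.3493.

ζ = 0.349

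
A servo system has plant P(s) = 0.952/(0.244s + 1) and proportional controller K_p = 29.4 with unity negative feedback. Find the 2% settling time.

T_s ≈ 0.0337 s

Closed loop: T(s) = K_p·P/(1+K_p·P) = 27.99/(0.244s + 1 + 27.99), with pole at s = −(1 + 27.99)/0.244 = −118.8.
τ = 1/118.8 = 0.008417 s, so 2% settling time ≈ 4τ = 0.0337 s.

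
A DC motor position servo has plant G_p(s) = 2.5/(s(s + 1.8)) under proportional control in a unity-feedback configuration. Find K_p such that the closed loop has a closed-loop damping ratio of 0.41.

Closed-loop characteristic equation: s² + 1.8s + K_p·2.5 = 0.
So ω_n = √(2.5K_p) and 2ζω_n = 1.8, giving ζ = 1.8/(2√(2.5K_p)).
Setting ζ = 0.41: √(2.5K_p) = 1.8/(2·0.41) = 2.195, so K_p = 4.819/2.5 = 1.93.

K_p = 1.93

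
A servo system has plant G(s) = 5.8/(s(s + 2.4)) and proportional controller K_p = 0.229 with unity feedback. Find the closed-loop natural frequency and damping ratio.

ω_n = 1.15 rad/s, ζ = 1.04

With unity feedback the closed-loop characteristic equation is s² + 2.4s + 0.229·5.8 = s² + 2.4s + 1.328 = 0.
Matching s² + 2ζω_n s + ω_n²: ω_n = √1.328 = 1.152 rad/s and 2ζω_n = 2.4, so ζ = 2.4/(2·1.152) = 1.04.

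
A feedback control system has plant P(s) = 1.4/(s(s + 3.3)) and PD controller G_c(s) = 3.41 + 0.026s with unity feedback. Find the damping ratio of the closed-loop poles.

ζ = 0.763

Forward path: (3.41 + 0.026s)·1.4/(s(s+3.3)). The closed-loop characteristic equation is s² + (3.3 + 1.4·0.026)s + 1.4·3.41 = 0.
That is s² + 3.336s + 4.774 = 0, so ω_n = 2.185 rad/s and ζ = 3.336/(2·2.185) = 0.7635.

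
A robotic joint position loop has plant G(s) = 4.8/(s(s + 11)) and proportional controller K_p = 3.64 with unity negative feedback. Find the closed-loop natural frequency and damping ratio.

With unity feedback the closed-loop characteristic equation is s² + 11s + 3.64·4.8 = s² + 11s + 17.47 = 0.
Matching s² + 2ζω_n s + ω_n²: ω_n = √17.47 = 4.18 rad/s and 2ζω_n = 11, so ζ = 11/(2·4.18) = 1.32.

ω_n = 4.18 rad/s, ζ = 1.32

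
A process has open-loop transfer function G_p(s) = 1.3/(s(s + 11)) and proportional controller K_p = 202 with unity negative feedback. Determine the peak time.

The closed-loop denominator s² + 11s + 262.6 gives ω_n = √262.6 = 16.2 and ζ = 11/(2ω_n) = 0.3394.
Damped frequency ω_d = ω_n√(1−ζ²) = 15.24 rad/s, so peak time T_p = π/ω_d = 0.206 s.

T_p = 0.206 s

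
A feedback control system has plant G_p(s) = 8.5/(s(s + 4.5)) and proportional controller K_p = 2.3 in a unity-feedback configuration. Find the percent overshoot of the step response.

The closed-loop denominator s² + 4.5s + 19.55 gives ω_n = √19.55 = 4.422 and ζ = 4.5/(2ω_n) = 0.5089.
%OS = 100·exp(−πζ/√(1−ζ²)) = 100·exp(−π·0.5089/√0.741) = 15.6%.

15.6%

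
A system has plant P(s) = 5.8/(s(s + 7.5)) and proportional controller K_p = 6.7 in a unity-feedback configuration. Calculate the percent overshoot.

Closed-loop characteristic equation: s² + 7.5s + 38.86 = 0, so ω_n = 6.234 rad/s and ζ = 7.5/(2·6.234) = 0.6016.
%OS = 100·exp(−πζ/√(1−ζ²)) = 100·exp(−π·0.6016/√0.6381) = 9.39%.

9.39%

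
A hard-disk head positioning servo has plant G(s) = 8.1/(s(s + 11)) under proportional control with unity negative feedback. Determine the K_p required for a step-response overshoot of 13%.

From %OS = 100·exp(−πζ/√(1−ζ²)) = 13%, ζ = −ln(0.13)/√(π²+ln²(0.13)) = 0.5446.
Characteristic equation s² + 11s + 8.1K_p = 0 gives ζ = 11/(2√(8.1K_p)).
Setting ζ = 0.5446: √(8.1K_p) = 11/(2·0.5446) = 10.1, so K_p = 102/8.1 = 12.6.

K_p = 12.6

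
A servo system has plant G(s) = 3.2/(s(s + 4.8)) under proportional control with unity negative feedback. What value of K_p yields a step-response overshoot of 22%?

K_p = 9.55

From %OS = 100·exp(−πζ/√(1−ζ²)) = 22%, ζ = −ln(0.22)/√(π²+ln²(0.22)) = 0.4342.
Characteristic equation s² + 4.8s + 3.2K_p = 0 gives ζ = 4.8/(2√(3.2K_p)).
Setting ζ = 0.4342: √(3.2K_p) = 4.8/(2·0.4342) = 5.528, so K_p = 30.56/3.2 = 9.55.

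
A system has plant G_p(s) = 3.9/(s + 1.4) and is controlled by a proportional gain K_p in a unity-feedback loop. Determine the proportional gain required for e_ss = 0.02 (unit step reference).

K_p = 17.6

Steady-state error for a unit step on this type-0 loop is 1/(1 + K_p·G_p(0)).
G_p(0) = 2.786. Require 1/(1 + K_p·2.786) = 0.02, so 1 + 2.786·K_p = 50.
K_p = (50 − 1)/2.786 = 17.6.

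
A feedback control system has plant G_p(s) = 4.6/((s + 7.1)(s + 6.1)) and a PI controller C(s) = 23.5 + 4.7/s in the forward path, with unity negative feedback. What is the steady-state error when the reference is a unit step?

0

The open loop C(s)G_p(s) has a pole at the origin (type 1), so the static position error constant is infinite and e_ss = 1/(1+∞) = 0.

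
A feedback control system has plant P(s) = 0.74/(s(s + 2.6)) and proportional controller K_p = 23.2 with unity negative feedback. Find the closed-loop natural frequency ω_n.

ω_n = 4.14 rad/s

1 + K_p·P(s) = 0 gives s² + 2.6s + 17.17 = 0.
Matching s² + 2ζω_n s + ω_n²: ω_n = √17.17 = 4.143 rad/s and 2ζω_n = 2.6, so ζ = 2.6/(2·4.143) = 0.314.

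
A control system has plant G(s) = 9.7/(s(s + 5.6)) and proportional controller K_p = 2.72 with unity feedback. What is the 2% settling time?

Closed-loop characteristic equation: s² + 5.6s + 26.38 = 0, so ω_n = 5.137 rad/s and ζ = 5.6/(2·5.137) = 0.5451.
2% settling time T_s ≈ 4/(ζω_n) = 4/2.8 = 1.43 s.

T_s ≈ 1.43 s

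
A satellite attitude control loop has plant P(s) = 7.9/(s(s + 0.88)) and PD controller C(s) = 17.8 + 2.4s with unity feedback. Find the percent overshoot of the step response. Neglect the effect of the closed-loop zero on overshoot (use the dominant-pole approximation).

0.826%

Forward path: (17.8 + 2.4s)·7.9/(s(s+0.88)). The closed-loop characteristic equation is s² + (0.88 + 7.9·2.4)s + 7.9·17.8 = 0.
That is s² + 19.84s + 140.6 = 0, so ω_n = 11.86 rad/s and ζ = 19.84/(2·11.86) = 0.8365.
%OS = 100·exp(−πζ/√(1−ζ²)) = 0.826%.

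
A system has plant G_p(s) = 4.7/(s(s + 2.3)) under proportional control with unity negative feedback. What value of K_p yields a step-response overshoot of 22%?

K_p = 1.49

From %OS = 100·exp(−πζ/√(1−ζ²)) = 22%, ζ = −ln(0.22)/√(π²+ln²(0.22)) = 0.4342.
Characteristic equation s² + 2.3s + 4.7K_p = 0 gives ζ = 2.3/(2√(4.7K_p)).
Setting ζ = 0.4342: √(4.7K_p) = 2.3/(2·0.4342) = 2.649, so K_p = 7.016/4.7 = 1.49.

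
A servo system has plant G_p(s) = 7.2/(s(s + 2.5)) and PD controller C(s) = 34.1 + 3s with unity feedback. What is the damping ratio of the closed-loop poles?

Forward path: (34.1 + 3s)·7.2/(s(s+2.5)). The closed-loop characteristic equation is s² + (2.5 + 7.2·3)s + 7.2·34.1 = 0.
That is s² + 24.1s + 245.5 = 0, so ω_n = 15.67 rad/s and ζ = 24.1/(2·15.67) = 0.769.

ζ = 0.769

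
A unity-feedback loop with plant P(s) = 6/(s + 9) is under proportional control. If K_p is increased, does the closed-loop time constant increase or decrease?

decrease

The closed-loop bandwidth 9+K_p·6 grows with K_p, so τ shrinks.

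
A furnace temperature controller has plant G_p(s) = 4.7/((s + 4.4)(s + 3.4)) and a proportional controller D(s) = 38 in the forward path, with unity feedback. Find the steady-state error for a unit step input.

The loop is type 0. Static position error constant K_pos = D(0)·G_p(0) = 38·0.3142 = 11.94.
Steady-state error to a unit step: e_ss = 1/(1+K_pos) = 1/12.94 = 0.0773.

0.0773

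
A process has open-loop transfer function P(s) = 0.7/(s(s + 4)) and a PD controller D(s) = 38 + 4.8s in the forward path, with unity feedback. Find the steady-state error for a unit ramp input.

0.15

The loop has one pole at the origin (type 1). Velocity error constant K_v = lim_{s→0} s·D(s)P(s) = 38·0.7/4 = 6.65.
Steady-state error to a unit ramp: e_ss = 1/K_v = 0.15.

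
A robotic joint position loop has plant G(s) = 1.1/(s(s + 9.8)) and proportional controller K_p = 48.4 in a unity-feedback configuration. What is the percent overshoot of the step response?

From 1 + K_pG(s) = 0: s² + 9.8s + 53.24 = 0 ⇒ ω_n = 7.297, ζ = 0.6715.
%OS = 100·exp(−πζ/√(1−ζ²)) = 100·exp(−π·0.6715/√0.549) = 5.8%.

5.8%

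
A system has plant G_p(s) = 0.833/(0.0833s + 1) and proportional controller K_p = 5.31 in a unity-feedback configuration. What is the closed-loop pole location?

Closed loop: T(s) = K_p·G_p/(1+K_p·G_p) = 4.423/(0.0833s + 1 + 4.423), with pole at s = −(1 + 4.423)/0.0833 = −65.1.

s = -65.1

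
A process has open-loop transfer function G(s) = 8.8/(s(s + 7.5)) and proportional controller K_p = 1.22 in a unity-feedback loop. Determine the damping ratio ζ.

The closed-loop denominator is s(s+7.5) + 1.22·8.8 = s² + 7.5s + 10.74.
Matching s² + 2ζω_n s + ω_n²: ω_n = √10.74 = 3.277 rad/s and 2ζω_n = 7.5, so ζ = 7.5/(2·3.277) = 1.14.

ζ = 1.14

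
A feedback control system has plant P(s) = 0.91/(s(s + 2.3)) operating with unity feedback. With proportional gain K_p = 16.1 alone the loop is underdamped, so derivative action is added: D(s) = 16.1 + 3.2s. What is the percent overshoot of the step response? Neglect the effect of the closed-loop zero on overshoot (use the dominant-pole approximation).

Forward path: (16.1 + 3.2s)·0.91/(s(s+2.3)). The closed-loop characteristic equation is s² + (2.3 + 0.91·3.2)s + 0.91·16.1 = 0.
That is s² + 5.212s + 14.65 = 0, so ω_n = 3.828 rad/s and ζ = 5.212/(2·3.828) = 0.6808.
%OS = 100·exp(−πζ/√(1−ζ²)) = 5.39%.

5.39%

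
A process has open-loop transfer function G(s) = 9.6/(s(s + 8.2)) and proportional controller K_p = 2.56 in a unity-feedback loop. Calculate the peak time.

From 1 + K_pG(s) = 0: s² + 8.2s + 24.58 = 0 ⇒ ω_n = 4.957, ζ = 0.827.
Damped frequency ω_d = ω_n√(1−ζ²) = 2.787 rad/s, so peak time T_p = π/ω_d = 1.13 s.

T_p = 1.13 s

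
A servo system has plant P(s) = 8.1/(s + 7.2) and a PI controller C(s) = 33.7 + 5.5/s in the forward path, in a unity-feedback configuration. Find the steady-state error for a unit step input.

0

The open loop C(s)P(s) has a pole at the origin (type 1), so the static position error constant is infinite and e_ss = 1/(1+∞) = 0.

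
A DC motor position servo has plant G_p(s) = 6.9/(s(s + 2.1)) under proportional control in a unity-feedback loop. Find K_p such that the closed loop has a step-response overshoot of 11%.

From %OS = 100·exp(−πζ/√(1−ζ²)) = 11%, ζ = −ln(0.11)/√(π²+ln²(0.11)) = 0.5749.
Characteristic equation s² + 2.1s + 6.9K_p = 0 gives ζ = 2.1/(2√(6.9K_p)).
Setting ζ = 0.5749: √(6.9K_p) = 2.1/(2·0.5749) = 1.826, so K_p = 3.336/6.9 = 0.483.

K_p = 0.483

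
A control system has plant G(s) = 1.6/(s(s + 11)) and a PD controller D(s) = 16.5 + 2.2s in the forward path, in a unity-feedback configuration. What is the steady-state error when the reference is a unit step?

The open loop D(s)G(s) has a pole at the origin (type 1), so the static position error constant is infinite and e_ss = 1/(1+∞) = 0.

0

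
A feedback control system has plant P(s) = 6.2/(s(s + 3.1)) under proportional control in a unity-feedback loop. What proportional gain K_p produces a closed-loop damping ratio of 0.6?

Closed-loop characteristic equation: s² + 3.1s + K_p·6.2 = 0.
So ω_n = √(6.2K_p) and 2ζω_n = 3.1, giving ζ = 3.1/(2√(6.2K_p)).
Setting ζ = 0.6: √(6.2K_p) = 3.1/(2·0.6) = 2.583, so K_p = 6.674/6.2 = 1.08.

K_p = 1.08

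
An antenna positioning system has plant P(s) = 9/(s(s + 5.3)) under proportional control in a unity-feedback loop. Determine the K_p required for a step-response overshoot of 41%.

From %OS = 100·exp(−πζ/√(1−ζ²)) = 41%, ζ = −ln(0.41)/√(π²+ln²(0.41)) = 0.273.
Characteristic equation s² + 5.3s + 9K_p = 0 gives ζ = 5.3/(2√(9K_p)).
Setting ζ = 0.273: √(9K_p) = 5.3/(2·0.273) = 9.706, so K_p = 94.21/9 = 10.5.

K_p = 10.5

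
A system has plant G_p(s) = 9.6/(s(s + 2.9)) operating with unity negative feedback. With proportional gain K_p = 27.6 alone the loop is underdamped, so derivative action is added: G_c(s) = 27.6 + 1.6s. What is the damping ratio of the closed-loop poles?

ζ = 0.561

Forward path: (27.6 + 1.6s)·9.6/(s(s+2.9)). The closed-loop characteristic equation is s² + (2.9 + 9.6·1.6)s + 9.6·27.6 = 0.
That is s² + 18.26s + 265 = 0, so ω_n = 16.28 rad/s and ζ = 18.26/(2·16.28) = 0.5609.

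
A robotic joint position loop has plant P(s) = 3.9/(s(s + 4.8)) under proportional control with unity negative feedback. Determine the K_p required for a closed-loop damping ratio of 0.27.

K_p = 20.3

Closed-loop characteristic equation: s² + 4.8s + K_p·3.9 = 0.
So ω_n = √(3.9K_p) and 2ζω_n = 4.8, giving ζ = 4.8/(2√(3.9K_p)).
Setting ζ = 0.27: √(3.9K_p) = 4.8/(2·0.27) = 8.889, so K_p = 79.01/3.9 = 20.3.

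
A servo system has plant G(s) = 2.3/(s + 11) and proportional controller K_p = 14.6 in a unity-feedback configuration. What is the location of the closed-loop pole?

Closed-loop transfer function: T(s) = K_p·G(s)/(1 + K_p·G(s)) = 33.58/(s + 11 + 33.58) = 33.58/(s + 44.58).
The closed-loop pole is at s = −44.58.

s = -44.58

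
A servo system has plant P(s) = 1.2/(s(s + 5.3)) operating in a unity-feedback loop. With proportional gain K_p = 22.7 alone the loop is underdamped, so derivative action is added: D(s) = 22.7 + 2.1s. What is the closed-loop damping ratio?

Forward path: (22.7 + 2.1s)·1.2/(s(s+5.3)). The closed-loop characteristic equation is s² + (5.3 + 1.2·2.1)s + 1.2·22.7 = 0.
That is s² + 7.82s + 27.24 = 0, so ω_n = 5.219 rad/s and ζ = 7.82/(2·5.219) = 0.7492.

ζ = 0.749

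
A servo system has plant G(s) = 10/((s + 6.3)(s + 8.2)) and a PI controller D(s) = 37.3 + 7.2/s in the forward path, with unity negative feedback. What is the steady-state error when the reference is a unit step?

The open loop D(s)G(s) has a pole at the origin (type 1), so the static position error constant is infinite and e_ss = 1/(1+∞) = 0.

0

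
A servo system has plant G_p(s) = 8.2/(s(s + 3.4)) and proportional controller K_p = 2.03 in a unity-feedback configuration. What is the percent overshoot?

Closed-loop characteristic equation: s² + 3.4s + 16.65 = 0, so ω_n = 4.08 rad/s and ζ = 3.4/(2·4.08) = 0.4167.
%OS = 100·exp(−πζ/√(1−ζ²)) = 100·exp(−π·0.4167/√0.8264) = 23.7%.

23.7%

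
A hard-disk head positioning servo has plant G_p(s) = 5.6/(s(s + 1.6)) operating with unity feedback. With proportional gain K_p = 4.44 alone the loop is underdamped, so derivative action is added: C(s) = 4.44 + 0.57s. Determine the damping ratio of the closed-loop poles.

Forward path: (4.44 + 0.57s)·5.6/(s(s+1.6)). The closed-loop characteristic equation is s² + (1.6 + 5.6·0.57)s + 5.6·4.44 = 0.
That is s² + 4.792s + 24.86 = 0, so ω_n = 4.986 rad/s and ζ = 4.792/(2·4.986) = 0.4805.

ζ = 0.481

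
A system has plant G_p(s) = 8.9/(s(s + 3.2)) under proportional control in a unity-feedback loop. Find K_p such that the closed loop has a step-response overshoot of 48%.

K_p = 5.56

From %OS = 100·exp(−πζ/√(1−ζ²)) = 48%, ζ = −ln(0.48)/√(π²+ln²(0.48)) = 0.2275.
Characteristic equation s² + 3.2s + 8.9K_p = 0 gives ζ = 3.2/(2√(8.9K_p)).
Setting ζ = 0.2275: √(8.9K_p) = 3.2/(2·0.2275) = 7.033, so K_p = 49.46/8.9 = 5.56.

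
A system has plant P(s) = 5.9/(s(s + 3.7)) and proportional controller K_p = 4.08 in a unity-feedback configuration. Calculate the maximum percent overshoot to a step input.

27.8%

The closed-loop denominator s² + 3.7s + 24.07 gives ω_n = √24.07 = 4.906 and ζ = 3.7/(2ω_n) = 0.3771.
%OS = 100·exp(−πζ/√(1−ζ²)) = 100·exp(−π·0.3771/√0.8578) = 27.8%.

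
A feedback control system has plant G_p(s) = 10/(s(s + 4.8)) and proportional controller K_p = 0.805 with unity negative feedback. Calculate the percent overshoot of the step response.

0.686%

Closed-loop characteristic equation: s² + 4.8s + 8.05 = 0, so ω_n = 2.837 rad/s and ζ = 4.8/(2·2.837) = 0.8459.
%OS = 100·exp(−πζ/√(1−ζ²)) = 100·exp(−π·0.8459/√0.2845) = 0.686%.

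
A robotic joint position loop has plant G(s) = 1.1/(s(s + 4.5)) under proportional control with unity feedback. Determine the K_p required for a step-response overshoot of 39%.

K_p = 55.8

From %OS = 100·exp(−πζ/√(1−ζ²)) = 39%, ζ = −ln(0.39)/√(π²+ln²(0.39)) = 0.2871.
Characteristic equation s² + 4.5s + 1.1K_p = 0 gives ζ = 4.5/(2√(1.1K_p)).
Setting ζ = 0.2871: √(1.1K_p) = 4.5/(2·0.2871) = 7.837, so K_p = 61.42/1.1 = 55.8.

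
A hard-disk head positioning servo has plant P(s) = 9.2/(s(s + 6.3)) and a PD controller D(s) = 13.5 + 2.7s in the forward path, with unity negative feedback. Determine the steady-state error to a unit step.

0

The open loop D(s)P(s) has a pole at the origin (type 1), so the static position error constant is infinite and e_ss = 1/(1+∞) = 0.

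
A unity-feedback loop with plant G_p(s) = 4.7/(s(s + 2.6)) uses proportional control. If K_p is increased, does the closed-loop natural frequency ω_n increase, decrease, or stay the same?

increase

ω_n = √(4.7·K_p), which grows with K_p.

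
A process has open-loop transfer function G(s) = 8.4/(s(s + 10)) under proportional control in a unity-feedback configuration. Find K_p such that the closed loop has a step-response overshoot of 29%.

From %OS = 100·exp(−πζ/√(1−ζ²)) = 29%, ζ = −ln(0.29)/√(π²+ln²(0.29)) = 0.3666.
Characteristic equation s² + 10s + 8.4K_p = 0 gives ζ = 10/(2√(8.4K_p)).
Setting ζ = 0.3666: √(8.4K_p) = 10/(2·0.3666) = 13.64, so K_p = 186/8.4 = 22.1.

K_p = 22.1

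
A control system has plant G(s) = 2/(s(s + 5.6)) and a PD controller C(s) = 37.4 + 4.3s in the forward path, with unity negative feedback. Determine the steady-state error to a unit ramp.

0.0749

The loop has one pole at the origin (type 1). Velocity error constant K_v = lim_{s→0} s·C(s)G(s) = 37.4·2/5.6 = 13.36.
Steady-state error to a unit ramp: e_ss = 1/K_v = 0.0749.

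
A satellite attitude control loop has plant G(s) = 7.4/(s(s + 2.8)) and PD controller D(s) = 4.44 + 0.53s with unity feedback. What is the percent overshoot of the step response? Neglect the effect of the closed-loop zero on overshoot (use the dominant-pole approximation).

10.3%

Forward path: (4.44 + 0.53s)·7.4/(s(s+2.8)). The closed-loop characteristic equation is s² + (2.8 + 7.4·0.53)s + 7.4·4.44 = 0.
That is s² + 6.722s + 32.86 = 0, so ω_n = 5.732 rad/s and ζ = 6.722/(2·5.732) = 0.5864.
%OS = 100·exp(−πζ/√(1−ζ²)) = 10.3%.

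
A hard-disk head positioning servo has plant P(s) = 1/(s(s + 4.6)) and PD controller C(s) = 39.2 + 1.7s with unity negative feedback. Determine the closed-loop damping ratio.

Forward path: (39.2 + 1.7s)·1/(s(s+4.6)). The closed-loop characteristic equation is s² + (4.6 + 1·1.7)s + 1·39.2 = 0.
That is s² + 6.3s + 39.2 = 0, so ω_n = 6.261 rad/s and ζ = 6.3/(2·6.261) = 0.5031.

ζ = 0.503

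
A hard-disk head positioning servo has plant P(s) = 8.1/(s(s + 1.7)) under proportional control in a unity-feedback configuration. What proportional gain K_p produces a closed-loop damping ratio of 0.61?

K_p = 0.24

Closed-loop characteristic equation: s² + 1.7s + K_p·8.1 = 0.
So ω_n = √(8.1K_p) and 2ζω_n = 1.7, giving ζ = 1.7/(2√(8.1K_p)).
Setting ζ = 0.61: √(8.1K_p) = 1.7/(2·0.61) = 1.393, so K_p = 1.942/8.1 = 0.24.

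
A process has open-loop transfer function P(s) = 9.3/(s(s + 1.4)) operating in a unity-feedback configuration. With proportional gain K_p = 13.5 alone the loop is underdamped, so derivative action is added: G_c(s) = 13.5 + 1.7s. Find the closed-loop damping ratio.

ζ = 0.768

Forward path: (13.5 + 1.7s)·9.3/(s(s+1.4)). The closed-loop characteristic equation is s² + (1.4 + 9.3·1.7)s + 9.3·13.5 = 0.
That is s² + 17.21s + 125.6 = 0, so ω_n = 11.2 rad/s and ζ = 17.21/(2·11.2) = 0.768.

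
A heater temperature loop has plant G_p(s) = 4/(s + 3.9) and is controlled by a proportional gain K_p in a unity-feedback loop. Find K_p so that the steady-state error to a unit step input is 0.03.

The loop is type 0, so e_ss(step) = 1/(1 + K_pos) with K_pos = K_p·G_p(0).
G_p(0) = 1.026. Require 1/(1 + K_p·1.026) = 0.03, so 1 + 1.026·K_p = 33.33.
K_p = (33.33 − 1)/1.026 = 31.5.

K_p = 31.5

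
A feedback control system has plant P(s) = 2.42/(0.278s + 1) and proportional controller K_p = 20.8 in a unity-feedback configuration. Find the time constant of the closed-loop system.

Closed loop: T(s) = K_p·P/(1+K_p·P) = 50.34/(0.278s + 1 + 50.34), with pole at s = −(1 + 50.34)/0.278 = −184.7.
Closed-loop time constant τ = 1/184.7 = 0.00542 s.

τ = 0.00542 s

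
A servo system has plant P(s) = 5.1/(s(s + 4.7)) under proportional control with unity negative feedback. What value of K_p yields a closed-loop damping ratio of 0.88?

K_p = 1.4

Closed-loop characteristic equation: s² + 4.7s + K_p·5.1 = 0.
So ω_n = √(5.1K_p) and 2ζω_n = 4.7, giving ζ = 4.7/(2√(5.1K_p)).
Setting ζ = 0.88: √(5.1K_p) = 4.7/(2·0.88) = 2.67, so K_p = 7.131/5.1 = 1.4.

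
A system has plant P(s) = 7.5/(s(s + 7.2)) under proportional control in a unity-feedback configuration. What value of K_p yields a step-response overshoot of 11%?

From %OS = 100·exp(−πζ/√(1−ζ²)) = 11%, ζ = −ln(0.11)/√(π²+ln²(0.11)) = 0.5749.
Characteristic equation s² + 7.2s + 7.5K_p = 0 gives ζ = 7.2/(2√(7.5K_p)).
Setting ζ = 0.5749: √(7.5K_p) = 7.2/(2·0.5749) = 6.262, so K_p = 39.21/7.5 = 5.23.

K_p = 5.23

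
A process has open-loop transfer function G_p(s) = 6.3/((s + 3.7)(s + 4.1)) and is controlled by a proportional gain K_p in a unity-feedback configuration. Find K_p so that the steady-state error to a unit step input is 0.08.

K_p = 27.7

The loop is type 0, so e_ss(step) = 1/(1 + K_pos) with K_pos = K_p·G_p(0).
G_p(0) = 0.4153. Require 1/(1 + K_p·0.4153) = 0.08, so 1 + 0.4153·K_p = 12.5.
K_p = (12.5 − 1)/0.4153 = 27.7.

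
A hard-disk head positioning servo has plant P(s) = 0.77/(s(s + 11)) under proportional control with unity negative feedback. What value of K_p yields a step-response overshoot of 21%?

K_p = 198

From %OS = 100·exp(−πζ/√(1−ζ²)) = 21%, ζ = −ln(0.21)/√(π²+ln²(0.21)) = 0.4449.
Characteristic equation s² + 11s + 0.77K_p = 0 gives ζ = 11/(2√(0.77K_p)).
Setting ζ = 0.4449: √(0.77K_p) = 11/(2·0.4449) = 12.36, so K_p = 152.8/0.77 = 198.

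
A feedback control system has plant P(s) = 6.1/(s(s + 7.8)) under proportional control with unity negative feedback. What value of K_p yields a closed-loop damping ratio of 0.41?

K_p = 14.8

Closed-loop characteristic equation: s² + 7.8s + K_p·6.1 = 0.
So ω_n = √(6.1K_p) and 2ζω_n = 7.8, giving ζ = 7.8/(2√(6.1K_p)).
Setting ζ = 0.41: √(6.1K_p) = 7.8/(2·0.41) = 9.512, so K_p = 90.48/6.1 = 14.8.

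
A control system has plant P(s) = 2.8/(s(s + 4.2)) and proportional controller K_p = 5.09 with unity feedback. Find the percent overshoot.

12.2%

Closed-loop characteristic equation: s² + 4.2s + 14.25 = 0, so ω_n = 3.775 rad/s and ζ = 4.2/(2·3.775) = 0.5563.
%OS = 100·exp(−πζ/√(1−ζ²)) = 100·exp(−π·0.5563/√0.6906) = 12.2%.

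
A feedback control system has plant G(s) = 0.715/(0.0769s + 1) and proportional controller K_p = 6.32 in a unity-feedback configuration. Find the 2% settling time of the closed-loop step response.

T_s ≈ 0.0557 s

Closed loop: T(s) = K_p·G/(1+K_p·G) = 4.519/(0.0769s + 1 + 4.519), with pole at s = −(1 + 4.519)/0.0769 = −71.77.
τ = 1/71.77 = 0.01393 s, so 2% settling time ≈ 4τ = 0.0557 s.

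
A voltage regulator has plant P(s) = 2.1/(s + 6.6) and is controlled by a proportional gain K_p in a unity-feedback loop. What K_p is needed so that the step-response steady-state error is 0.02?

For a type-0 loop with proportional control, e_ss = 1/(1 + K_p·P(0)).
P(0) = 0.3182. Require 1/(1 + K_p·0.3182) = 0.02, so 1 + 0.3182·K_p = 50.
K_p = (50 − 1)/0.3182 = 154.

K_p = 154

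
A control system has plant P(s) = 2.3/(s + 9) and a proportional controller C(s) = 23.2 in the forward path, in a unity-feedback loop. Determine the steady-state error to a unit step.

The loop is type 0. Static position error constant K_pos = C(0)·P(0) = 23.2·0.2556 = 5.929.
Steady-state error to a unit step: e_ss = 1/(1+K_pos) = 1/6.929 = 0.144.

0.144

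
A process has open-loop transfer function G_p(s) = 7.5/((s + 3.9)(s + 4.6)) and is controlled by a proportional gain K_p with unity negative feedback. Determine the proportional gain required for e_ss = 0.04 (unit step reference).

The loop is type 0, so e_ss(step) = 1/(1 + K_pos) with K_pos = K_p·G_p(0).
G_p(0) = 0.4181. Require 1/(1 + K_p·0.4181) = 0.04, so 1 + 0.4181·K_p = 25.
K_p = (25 − 1)/0.4181 = 57.4.

K_p = 57.4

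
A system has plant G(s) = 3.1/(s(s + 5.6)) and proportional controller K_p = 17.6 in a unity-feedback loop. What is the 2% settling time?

The closed-loop denominator s² + 5.6s + 54.56 gives ω_n = √54.56 = 7.386 and ζ = 5.6/(2ω_n) = 0.3791.
2% settling time T_s ≈ 4/(ζω_n) = 4/2.8 = 1.43 s.

T_s ≈ 1.43 s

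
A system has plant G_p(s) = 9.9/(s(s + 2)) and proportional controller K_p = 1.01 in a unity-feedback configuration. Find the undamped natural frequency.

With unity feedback the closed-loop characteristic equation is s² + 2s + 1.01·9.9 = s² + 2s + 9.999 = 0.
So ω_n² = 9.999 ⇒ ω_n = 3.162 rad/s, and ζ = 2/(2ω_n) = 0.316.

ω_n = 3.16 rad/s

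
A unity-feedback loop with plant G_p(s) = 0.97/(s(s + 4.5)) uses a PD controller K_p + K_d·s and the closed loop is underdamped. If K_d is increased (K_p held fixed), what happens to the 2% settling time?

decrease

Characteristic equation s² + (4.5 + 0.97K_d)s + 0.97K_p = 0: raising K_d increases ζω_n = (4.5+0.97K_d)/2 while the loop stays underdamped, so T_s ≈ 4/(ζω_n) decreases.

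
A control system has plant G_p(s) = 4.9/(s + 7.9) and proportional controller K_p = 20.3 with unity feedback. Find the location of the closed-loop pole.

Closed-loop transfer function: T(s) = K_p·G_p(s)/(1 + K_p·G_p(s)) = 99.47/(s + 7.9 + 99.47) = 99.47/(s + 107.4).
The closed-loop pole is at s = −107.4.

s = -107.4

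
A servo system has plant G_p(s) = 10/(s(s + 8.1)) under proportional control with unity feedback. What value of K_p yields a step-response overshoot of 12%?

K_p = 5.24

From %OS = 100·exp(−πζ/√(1−ζ²)) = 12%, ζ = −ln(0.12)/√(π²+ln²(0.12)) = 0.5594.
Characteristic equation s² + 8.1s + 10K_p = 0 gives ζ = 8.1/(2√(10K_p)).
Setting ζ = 0.5594: √(10K_p) = 8.1/(2·0.5594) = 7.24, so K_p = 52.41/10 = 5.24.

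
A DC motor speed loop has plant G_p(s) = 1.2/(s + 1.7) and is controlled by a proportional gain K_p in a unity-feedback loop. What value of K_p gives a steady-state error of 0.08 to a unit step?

For a type-0 loop with proportional control, e_ss = 1/(1 + K_p·G_p(0)).
G_p(0) = 0.7059. Require 1/(1 + K_p·0.7059) = 0.08, so 1 + 0.7059·K_p = 12.5.
K_p = (12.5 − 1)/0.7059 = 16.3.

K_p = 16.3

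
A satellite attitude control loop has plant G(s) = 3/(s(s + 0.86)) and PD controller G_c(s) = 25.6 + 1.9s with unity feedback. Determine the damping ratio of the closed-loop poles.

Forward path: (25.6 + 1.9s)·3/(s(s+0.86)). The closed-loop characteristic equation is s² + (0.86 + 3·1.9)s + 3·25.6 = 0.
That is s² + 6.56s + 76.8 = 0, so ω_n = 8.764 rad/s and ζ = 6.56/(2·8.764) = 0.3743.

ζ = 0.374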